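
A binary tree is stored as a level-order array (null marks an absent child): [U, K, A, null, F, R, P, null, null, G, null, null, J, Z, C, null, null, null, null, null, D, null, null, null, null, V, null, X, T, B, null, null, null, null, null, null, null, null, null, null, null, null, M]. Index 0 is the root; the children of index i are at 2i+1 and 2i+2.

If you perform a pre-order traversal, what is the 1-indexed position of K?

Pre-order visits the node, then its left subtree, then its right subtree.
Visit U.
At U: go left to K.
  Visit K.
  At K: no left child.
  At K: go right to F.
    Visit F.
    At F: go left to G.
      Visit G.
      At G: no left child.
      At G: go right to D.
        Visit D.
        At D: no left child.
        At D: go right to M.
          M is a leaf — visit M.
    At F: no right child.
At U: go right to A.
  Visit A.
  At A: go left to R.
    Visit R.
    At R: no left child.
    At R: go right to J.
      Visit J.
      At J: go left to V.
        V is a leaf — visit V.
      At J: no right child.
  At A: go right to P.
    Visit P.
    At P: go left to Z.
      Visit Z.
      At Z: go left to X.
        X is a leaf — visit X.
      At Z: go right to T.
        T is a leaf — visit T.
    At P: go right to C.
      Visit C.
      At C: go left to B.
        B is a leaf — visit B.
      At C: no right child.
Full pre-order sequence: U, K, F, G, D, M, A, R, J, V, P, Z, X, T, C, B.

2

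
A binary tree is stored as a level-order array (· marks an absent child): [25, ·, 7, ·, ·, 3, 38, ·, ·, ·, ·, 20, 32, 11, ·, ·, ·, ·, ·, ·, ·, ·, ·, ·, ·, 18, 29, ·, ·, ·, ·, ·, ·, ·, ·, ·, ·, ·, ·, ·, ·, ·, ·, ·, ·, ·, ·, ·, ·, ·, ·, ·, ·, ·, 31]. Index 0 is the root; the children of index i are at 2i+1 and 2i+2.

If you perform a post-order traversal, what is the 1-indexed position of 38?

Post-order visits the left subtree, then the right subtree, then the node.
At 25: no left child.
At 25: go right to 7.
  At 7: go left to 3.
    At 3: go left to 20.
      20 is a leaf — visit 20.
    At 3: go right to 32.
      At 32: go left to 18.
        18 is a leaf — visit 18.
      At 32: go right to 29.
        At 29: no left child.
        At 29: go right to 31.
          31 is a leaf — visit 31.
        Visit 29.
      Visit 32.
    Visit 3.
  At 7: go right to 38.
    At 38: go left to 11.
      11 is a leaf — visit 11.
    At 38: no right child.
    Visit 38.
  Visit 7.
Visit 25.
Full post-order sequence: 20, 18, 31, 29, 32, 3, 11, 38, 7, 25.

8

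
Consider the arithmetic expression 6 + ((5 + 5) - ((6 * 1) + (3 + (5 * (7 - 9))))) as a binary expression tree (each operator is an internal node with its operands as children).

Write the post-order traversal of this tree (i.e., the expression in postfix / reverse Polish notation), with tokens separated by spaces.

Post-order on an expression tree gives postfix notation: for each operator, emit left operand, right operand, then the operator.

6 5 5 + 6 1 * 3 5 7 9 - * + + - +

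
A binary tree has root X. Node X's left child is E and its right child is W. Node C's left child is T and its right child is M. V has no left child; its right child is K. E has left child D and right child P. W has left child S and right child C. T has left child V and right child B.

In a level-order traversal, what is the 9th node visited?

Level-order visits nodes level by level from the root, left to right within each level.
Level 0: X
Level 1: E, W
Level 2: D, P, S, C
Level 3: T, M
Level 4: V, B
Level 5: K
Full level-order sequence: X, E, W, D, P, S, C, T, M, V, B, K.

M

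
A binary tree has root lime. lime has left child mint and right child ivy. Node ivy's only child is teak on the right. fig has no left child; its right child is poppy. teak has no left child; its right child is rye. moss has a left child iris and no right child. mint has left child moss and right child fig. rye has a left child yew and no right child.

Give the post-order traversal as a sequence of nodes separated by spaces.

Post-order visits the left subtree, then the right subtree, then the node.
At lime: go left to mint.
  At mint: go left to moss.
    At moss: go left to iris.
      iris is a leaf — visit iris.
    At moss: no right child.
    Visit moss.
  At mint: go right to fig.
    At fig: no left child.
    At fig: go right to poppy.
      poppy is a leaf — visit poppy.
    Visit fig.
  Visit mint.
At lime: go right to ivy.
  At ivy: no left child.
  At ivy: go right to teak.
    At teak: no left child.
    At teak: go right to rye.
      At rye: go left to yew.
        yew is a leaf — visit yew.
      At rye: no right child.
      Visit rye.
    Visit teak.
  Visit ivy.
Visit lime.

iris moss poppy fig mint yew rye teak ivy lime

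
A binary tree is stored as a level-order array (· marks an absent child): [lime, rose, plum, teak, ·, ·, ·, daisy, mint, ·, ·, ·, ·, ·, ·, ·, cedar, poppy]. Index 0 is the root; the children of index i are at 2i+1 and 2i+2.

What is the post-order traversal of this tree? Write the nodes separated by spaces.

cedar daisy poppy mint teak rose plum lime

Post-order visits the left subtree, then the right subtree, then the node.
At lime: go left to rose.
  At rose: go left to teak.
    At teak: go left to daisy.
      At daisy: no left child.
      At daisy: go right to cedar.
        cedar is a leaf — visit cedar.
      Visit daisy.
    At teak: go right to mint.
      At mint: go left to poppy.
        poppy is a leaf — visit poppy.
      At mint: no right child.
      Visit mint.
    Visit teak.
  At rose: no right child.
  Visit rose.
At lime: go right to plum.
  plum is a leaf — visit plum.
Visit lime.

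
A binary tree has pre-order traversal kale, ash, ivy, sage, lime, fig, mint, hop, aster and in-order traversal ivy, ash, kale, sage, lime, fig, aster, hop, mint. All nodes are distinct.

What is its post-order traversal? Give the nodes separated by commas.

ivy, ash, aster, hop, mint, fig, lime, sage, kale

The first element of pre-order is the root; it splits in-order into left and right subtrees.
Root kale: left subtree has 2 nodes {ivy, ash}, right has 6 {sage, lime, fig, aster, hop, mint}.
  Root ash: left subtree has 1 node {ivy}, right has 0 { }.
  Root sage: left subtree has 0 nodes { }, right has 5 {lime, fig, aster, hop, mint}.
    Root lime: left subtree has 0 nodes { }, right has 4 {fig, aster, hop, mint}.
      Root fig: left subtree has 0 nodes { }, right has 3 {aster, hop, mint}.
        Root mint: left subtree has 2 nodes {aster, hop}, right has 0 { }.
          Root hop: left subtree has 1 node {aster}, right has 0 { }.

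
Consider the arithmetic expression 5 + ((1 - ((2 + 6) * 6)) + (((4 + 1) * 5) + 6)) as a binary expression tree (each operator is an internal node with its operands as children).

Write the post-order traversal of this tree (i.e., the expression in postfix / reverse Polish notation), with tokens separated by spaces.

5 1 2 6 + 6 * - 4 1 + 5 * 6 + + +

Post-order on an expression tree gives postfix notation: for each operator, emit left operand, right operand, then the operator.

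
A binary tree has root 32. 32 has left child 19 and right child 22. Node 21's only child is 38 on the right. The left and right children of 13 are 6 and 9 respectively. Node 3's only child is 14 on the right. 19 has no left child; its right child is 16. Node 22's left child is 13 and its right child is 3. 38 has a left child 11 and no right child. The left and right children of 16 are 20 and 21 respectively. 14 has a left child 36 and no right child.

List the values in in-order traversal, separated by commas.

In-order visits the left subtree, then the node, then the right subtree.
At 32: go left to 19.
  At 19: no left child.
  Visit 19.
  At 19: go right to 16.
    At 16: go left to 20.
      20 is a leaf — visit 20.
    Visit 16.
    At 16: go right to 21.
      At 21: no left child.
      Visit 21.
      At 21: go right to 38.
        At 38: go left to 11.
          11 is a leaf — visit 11.
        Visit 38.
        At 38: no right child.
Visit 32.
At 32: go right to 22.
  At 22: go left to 13.
    At 13: go left to 6.
      6 is a leaf — visit 6.
    Visit 13.
    At 13: go right to 9.
      9 is a leaf — visit 9.
  Visit 22.
  At 22: go right to 3.
    At 3: no left child.
    Visit 3.
    At 3: go right to 14.
      At 14: go left to 36.
        36 is a leaf — visit 36.
      Visit 14.
      At 14: no right child.

19, 20, 16, 21, 11, 38, 32, 6, 13, 9, 22, 3, 36, 14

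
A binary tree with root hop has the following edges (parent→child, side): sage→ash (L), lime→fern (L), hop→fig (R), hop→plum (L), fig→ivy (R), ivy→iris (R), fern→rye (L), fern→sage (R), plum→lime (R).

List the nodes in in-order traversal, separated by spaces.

In-order visits the left subtree, then the node, then the right subtree.
At hop: go left to plum.
  At plum: no left child.
  Visit plum.
  At plum: go right to lime.
    At lime: go left to fern.
      At fern: go left to rye.
        rye is a leaf — visit rye.
      Visit fern.
      At fern: go right to sage.
        At sage: go left to ash.
          ash is a leaf — visit ash.
        Visit sage.
        At sage: no right child.
    Visit lime.
    At lime: no right child.
Visit hop.
At hop: go right to fig.
  At fig: no left child.
  Visit fig.
  At fig: go right to ivy.
    At ivy: no left child.
    Visit ivy.
    At ivy: go right to iris.
      iris is a leaf — visit iris.

plum rye fern ash sage lime hop fig ivy iris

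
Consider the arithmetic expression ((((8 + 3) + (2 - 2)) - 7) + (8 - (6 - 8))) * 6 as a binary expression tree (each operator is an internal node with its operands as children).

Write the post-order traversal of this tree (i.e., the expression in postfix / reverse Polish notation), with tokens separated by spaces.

8 3 + 2 2 - + 7 - 8 6 8 - - + 6 *

Post-order on an expression tree gives postfix notation: for each operator, emit left operand, right operand, then the operator.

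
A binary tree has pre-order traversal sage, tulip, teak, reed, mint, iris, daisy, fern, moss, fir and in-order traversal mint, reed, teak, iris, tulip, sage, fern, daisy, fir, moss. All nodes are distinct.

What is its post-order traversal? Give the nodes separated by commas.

mint, reed, iris, teak, tulip, fern, fir, moss, daisy, sage

The first element of pre-order is the root; it splits in-order into left and right subtrees.
Root sage: left subtree has 5 nodes {mint, reed, teak, iris, tulip}, right has 4 {fern, daisy, fir, moss}.
  Root tulip: left subtree has 4 nodes {mint, reed, teak, iris}, right has 0 { }.
    Root teak: left subtree has 2 nodes {mint, reed}, right has 1 {iris}.
      Root reed: left subtree has 1 node {mint}, right has 0 { }.
  Root daisy: left subtree has 1 node {fern}, right has 2 {fir, moss}.
    Root moss: left subtree has 1 node {fir}, right has 0 { }.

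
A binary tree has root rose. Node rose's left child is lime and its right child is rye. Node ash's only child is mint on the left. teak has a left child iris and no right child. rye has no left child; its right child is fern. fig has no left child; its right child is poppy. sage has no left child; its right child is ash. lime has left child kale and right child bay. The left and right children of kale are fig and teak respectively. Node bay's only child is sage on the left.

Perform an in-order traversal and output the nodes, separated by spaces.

fig poppy kale iris teak lime sage mint ash bay rose rye fern

In-order visits the left subtree, then the node, then the right subtree.
At rose: go left to lime.
  At lime: go left to kale.
    At kale: go left to fig.
      At fig: no left child.
      Visit fig.
      At fig: go right to poppy.
        poppy is a leaf — visit poppy.
    Visit kale.
    At kale: go right to teak.
      At teak: go left to iris.
        iris is a leaf — visit iris.
      Visit teak.
      At teak: no right child.
  Visit lime.
  At lime: go right to bay.
    At bay: go left to sage.
      At sage: no left child.
      Visit sage.
      At sage: go right to ash.
        At ash: go left to mint.
          mint is a leaf — visit mint.
        Visit ash.
        At ash: no right child.
    Visit bay.
    At bay: no right child.
Visit rose.
At rose: go right to rye.
  At rye: no left child.
  Visit rye.
  At rye: go right to fern.
    fern is a leaf — visit fern.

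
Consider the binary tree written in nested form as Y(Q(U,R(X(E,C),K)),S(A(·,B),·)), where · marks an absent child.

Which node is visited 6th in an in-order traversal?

In-order visits the left subtree, then the node, then the right subtree.
At Y: go left to Q.
  At Q: go left to U.
    U is a leaf — visit U.
  Visit Q.
  At Q: go right to R.
    At R: go left to X.
      At X: go left to E.
        E is a leaf — visit E.
      Visit X.
      At X: go right to C.
        C is a leaf — visit C.
    Visit R.
    At R: go right to K.
      K is a leaf — visit K.
Visit Y.
At Y: go right to S.
  At S: go left to A.
    At A: no left child.
    Visit A.
    At A: go right to B.
      B is a leaf — visit B.
  Visit S.
  At S: no right child.
Full in-order sequence: U, Q, E, X, C, R, K, Y, A, B, S.

R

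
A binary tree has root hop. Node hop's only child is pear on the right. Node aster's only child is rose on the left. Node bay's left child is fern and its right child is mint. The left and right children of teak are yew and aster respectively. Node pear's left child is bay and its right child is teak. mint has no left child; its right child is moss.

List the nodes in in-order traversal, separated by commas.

hop, fern, bay, mint, moss, pear, yew, teak, rose, aster

In-order visits the left subtree, then the node, then the right subtree.
At hop: no left child.
Visit hop.
At hop: go right to pear.
  At pear: go left to bay.
    At bay: go left to fern.
      fern is a leaf — visit fern.
    Visit bay.
    At bay: go right to mint.
      At mint: no left child.
      Visit mint.
      At mint: go right to moss.
        moss is a leaf — visit moss.
  Visit pear.
  At pear: go right to teak.
    At teak: go left to yew.
      yew is a leaf — visit yew.
    Visit teak.
    At teak: go right to aster.
      At aster: go left to rose.
        rose is a leaf — visit rose.
      Visit aster.
      At aster: no right child.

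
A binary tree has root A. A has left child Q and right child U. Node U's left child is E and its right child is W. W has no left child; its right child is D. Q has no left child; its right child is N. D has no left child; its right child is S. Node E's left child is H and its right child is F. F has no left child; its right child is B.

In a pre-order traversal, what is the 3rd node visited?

N

Pre-order visits the node, then its left subtree, then its right subtree.
Visit A.
At A: go left to Q.
  Visit Q.
  At Q: no left child.
  At Q: go right to N.
    N is a leaf — visit N.
At A: go right to U.
  Visit U.
  At U: go left to E.
    Visit E.
    At E: go left to H.
      H is a leaf — visit H.
    At E: go right to F.
      Visit F.
      At F: no left child.
      At F: go right to B.
        B is a leaf — visit B.
  At U: go right to W.
    Visit W.
    At W: no left child.
    At W: go right to D.
      Visit D.
      At D: no left child.
      At D: go right to S.
        S is a leaf — visit S.
Full pre-order sequence: A, Q, N, U, E, H, F, B, W, D, S.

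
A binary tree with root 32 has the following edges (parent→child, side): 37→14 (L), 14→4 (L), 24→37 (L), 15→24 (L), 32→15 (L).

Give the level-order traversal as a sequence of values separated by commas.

32, 15, 24, 37, 14, 4

Level-order visits nodes level by level from the root, left to right within each level.
Level 0: 32
Level 1: 15
Level 2: 24
Level 3: 37
Level 4: 14
Level 5: 4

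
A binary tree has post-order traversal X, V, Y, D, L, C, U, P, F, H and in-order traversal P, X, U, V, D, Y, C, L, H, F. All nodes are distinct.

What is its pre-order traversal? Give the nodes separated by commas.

H, P, U, X, C, D, V, Y, L, F

The last element of post-order is the root; it splits in-order into left and right subtrees.
Root H: left subtree has 8 nodes {P, X, U, V, D, Y, C, L}, right has 1 {F}.
  Root P: left subtree has 0 nodes { }, right has 7 {X, U, V, D, Y, C, L}.
    Root U: left subtree has 1 node {X}, right has 5 {V, D, Y, C, L}.
      Root C: left subtree has 3 nodes {V, D, Y}, right has 1 {L}.
        Root D: left subtree has 1 node {V}, right has 1 {Y}.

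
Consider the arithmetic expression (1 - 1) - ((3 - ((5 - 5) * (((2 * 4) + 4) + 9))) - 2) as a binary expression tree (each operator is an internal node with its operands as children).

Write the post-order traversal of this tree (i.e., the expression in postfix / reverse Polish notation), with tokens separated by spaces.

Post-order on an expression tree gives postfix notation: for each operator, emit left operand, right operand, then the operator.

1 1 - 3 5 5 - 2 4 * 4 + 9 + * - 2 - -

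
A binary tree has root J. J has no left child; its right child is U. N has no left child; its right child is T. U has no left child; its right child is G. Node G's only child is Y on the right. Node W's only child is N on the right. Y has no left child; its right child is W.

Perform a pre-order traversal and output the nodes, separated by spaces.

Pre-order visits the node, then its left subtree, then its right subtree.
Visit J.
At J: no left child.
At J: go right to U.
  Visit U.
  At U: no left child.
  At U: go right to G.
    Visit G.
    At G: no left child.
    At G: go right to Y.
      Visit Y.
      At Y: no left child.
      At Y: go right to W.
        Visit W.
        At W: no left child.
        At W: go right to N.
          Visit N.
          At N: no left child.
          At N: go right to T.
            T is a leaf — visit T.

J U G Y W N T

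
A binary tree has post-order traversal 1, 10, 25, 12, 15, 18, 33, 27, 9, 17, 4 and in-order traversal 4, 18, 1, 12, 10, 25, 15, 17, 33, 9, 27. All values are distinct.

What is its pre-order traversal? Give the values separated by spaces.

4 17 18 15 12 1 25 10 9 33 27

The last element of post-order is the root; it splits in-order into left and right subtrees.
Root 4: left subtree has 0 nodes { }, right has 10 {18, 1, 12, 10, 25, 15, 17, 33, 9, 27}.
  Root 17: left subtree has 6 nodes {18, 1, 12, 10, 25, 15}, right has 3 {33, 9, 27}.
    Root 18: left subtree has 0 nodes { }, right has 5 {1, 12, 10, 25, 15}.
      Root 15: left subtree has 4 nodes {1, 12, 10, 25}, right has 0 { }.
        Root 12: left subtree has 1 node {1}, right has 2 {10, 25}.
          Root 25: left subtree has 1 node {10}, right has 0 { }.
    Root 9: left subtree has 1 node {33}, right has 1 {27}.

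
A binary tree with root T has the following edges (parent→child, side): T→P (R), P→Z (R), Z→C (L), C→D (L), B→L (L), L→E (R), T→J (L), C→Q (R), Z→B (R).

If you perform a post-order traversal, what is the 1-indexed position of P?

Post-order visits the left subtree, then the right subtree, then the node.
At T: go left to J.
  J is a leaf — visit J.
At T: go right to P.
  At P: no left child.
  At P: go right to Z.
    At Z: go left to C.
      At C: go left to D.
        D is a leaf — visit D.
      At C: go right to Q.
        Q is a leaf — visit Q.
      Visit C.
    At Z: go right to B.
      At B: go left to L.
        At L: no left child.
        At L: go right to E.
          E is a leaf — visit E.
        Visit L.
      At B: no right child.
      Visit B.
    Visit Z.
  Visit P.
Visit T.
Full post-order sequence: J, D, Q, C, E, L, B, Z, P, T.

9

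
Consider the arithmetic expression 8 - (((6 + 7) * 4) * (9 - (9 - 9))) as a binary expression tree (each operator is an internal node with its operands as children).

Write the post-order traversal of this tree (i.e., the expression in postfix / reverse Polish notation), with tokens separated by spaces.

Post-order on an expression tree gives postfix notation: for each operator, emit left operand, right operand, then the operator.

8 6 7 + 4 * 9 9 9 - - * -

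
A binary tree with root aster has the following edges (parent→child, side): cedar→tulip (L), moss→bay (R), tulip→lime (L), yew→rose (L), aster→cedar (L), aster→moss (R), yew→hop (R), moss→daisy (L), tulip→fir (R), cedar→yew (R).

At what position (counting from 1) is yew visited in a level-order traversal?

Level-order visits nodes level by level from the root, left to right within each level.
Level 0: aster
Level 1: cedar, moss
Level 2: tulip, yew, daisy, bay
Level 3: lime, fir, rose, hop
Full level-order sequence: aster, cedar, moss, tulip, yew, daisy, bay, lime, fir, rose, hop.

5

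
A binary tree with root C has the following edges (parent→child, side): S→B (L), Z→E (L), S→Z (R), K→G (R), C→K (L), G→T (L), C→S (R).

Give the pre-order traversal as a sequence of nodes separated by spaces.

Pre-order visits the node, then its left subtree, then its right subtree.
Visit C.
At C: go left to K.
  Visit K.
  At K: no left child.
  At K: go right to G.
    Visit G.
    At G: go left to T.
      T is a leaf — visit T.
    At G: no right child.
At C: go right to S.
  Visit S.
  At S: go left to B.
    B is a leaf — visit B.
  At S: go right to Z.
    Visit Z.
    At Z: go left to E.
      E is a leaf — visit E.
    At Z: no right child.

C K G T S B Z E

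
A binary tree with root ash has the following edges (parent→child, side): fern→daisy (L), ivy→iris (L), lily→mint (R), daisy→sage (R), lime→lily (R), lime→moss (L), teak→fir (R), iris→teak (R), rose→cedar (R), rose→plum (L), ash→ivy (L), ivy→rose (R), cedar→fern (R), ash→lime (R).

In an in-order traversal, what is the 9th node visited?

sage

In-order visits the left subtree, then the node, then the right subtree.
At ash: go left to ivy.
  At ivy: go left to iris.
    At iris: no left child.
    Visit iris.
    At iris: go right to teak.
      At teak: no left child.
      Visit teak.
      At teak: go right to fir.
        fir is a leaf — visit fir.
  Visit ivy.
  At ivy: go right to rose.
    At rose: go left to plum.
      plum is a leaf — visit plum.
    Visit rose.
    At rose: go right to cedar.
      At cedar: no left child.
      Visit cedar.
      At cedar: go right to fern.
        At fern: go left to daisy.
          At daisy: no left child.
          Visit daisy.
          At daisy: go right to sage.
            sage is a leaf — visit sage.
        Visit fern.
        At fern: no right child.
Visit ash.
At ash: go right to lime.
  At lime: go left to moss.
    moss is a leaf — visit moss.
  Visit lime.
  At lime: go right to lily.
    At lily: no left child.
    Visit lily.
    At lily: go right to mint.
      mint is a leaf — visit mint.
Full in-order sequence: iris, teak, fir, ivy, plum, rose, cedar, daisy, sage, fern, ash, moss, lime, lily, mint.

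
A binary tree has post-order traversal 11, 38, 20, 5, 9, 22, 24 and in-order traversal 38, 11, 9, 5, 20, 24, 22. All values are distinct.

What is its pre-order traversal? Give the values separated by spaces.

24 9 38 11 5 20 22

The last element of post-order is the root; it splits in-order into left and right subtrees.
Root 24: left subtree has 5 nodes {38, 11, 9, 5, 20}, right has 1 {22}.
  Root 9: left subtree has 2 nodes {38, 11}, right has 2 {5, 20}.
    Root 38: left subtree has 0 nodes { }, right has 1 {11}.
    Root 5: left subtree has 0 nodes { }, right has 1 {20}.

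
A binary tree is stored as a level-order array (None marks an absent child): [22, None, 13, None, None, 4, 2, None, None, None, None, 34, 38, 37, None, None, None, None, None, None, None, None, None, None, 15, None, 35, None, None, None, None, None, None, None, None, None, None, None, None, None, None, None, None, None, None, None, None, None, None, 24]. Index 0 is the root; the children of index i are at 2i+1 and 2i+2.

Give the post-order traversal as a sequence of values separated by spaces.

Post-order visits the left subtree, then the right subtree, then the node.
At 22: no left child.
At 22: go right to 13.
  At 13: go left to 4.
    At 4: go left to 34.
      At 34: no left child.
      At 34: go right to 15.
        At 15: go left to 24.
          24 is a leaf — visit 24.
        At 15: no right child.
        Visit 15.
      Visit 34.
    At 4: go right to 38.
      At 38: no left child.
      At 38: go right to 35.
        35 is a leaf — visit 35.
      Visit 38.
    Visit 4.
  At 13: go right to 2.
    At 2: go left to 37.
      37 is a leaf — visit 37.
    At 2: no right child.
    Visit 2.
  Visit 13.
Visit 22.

24 15 34 35 38 4 37 2 13 22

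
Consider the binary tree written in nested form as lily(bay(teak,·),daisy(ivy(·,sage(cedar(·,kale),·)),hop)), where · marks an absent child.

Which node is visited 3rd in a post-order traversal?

Post-order visits the left subtree, then the right subtree, then the node.
At lily: go left to bay.
  At bay: go left to teak.
    teak is a leaf — visit teak.
  At bay: no right child.
  Visit bay.
At lily: go right to daisy.
  At daisy: go left to ivy.
    At ivy: no left child.
    At ivy: go right to sage.
      At sage: go left to cedar.
        At cedar: no left child.
        At cedar: go right to kale.
          kale is a leaf — visit kale.
        Visit cedar.
      At sage: no right child.
      Visit sage.
    Visit ivy.
  At daisy: go right to hop.
    hop is a leaf — visit hop.
  Visit daisy.
Visit lily.
Full post-order sequence: teak, bay, kale, cedar, sage, ivy, hop, daisy, lily.

kale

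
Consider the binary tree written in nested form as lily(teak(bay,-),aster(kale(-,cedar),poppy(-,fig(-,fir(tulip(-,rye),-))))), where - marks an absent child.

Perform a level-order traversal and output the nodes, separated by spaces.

lily teak aster bay kale poppy cedar fig fir tulip rye

Level-order visits nodes level by level from the root, left to right within each level.
Level 0: lily
Level 1: teak, aster
Level 2: bay, kale, poppy
Level 3: cedar, fig
Level 4: fir
Level 5: tulip
Level 6: rye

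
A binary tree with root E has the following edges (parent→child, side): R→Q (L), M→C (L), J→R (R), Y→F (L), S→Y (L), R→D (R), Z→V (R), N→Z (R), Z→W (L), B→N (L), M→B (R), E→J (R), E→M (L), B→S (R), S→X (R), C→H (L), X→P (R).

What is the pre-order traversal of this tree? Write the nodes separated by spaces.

Pre-order visits the node, then its left subtree, then its right subtree.
Visit E.
At E: go left to M.
  Visit M.
  At M: go left to C.
    Visit C.
    At C: go left to H.
      H is a leaf — visit H.
    At C: no right child.
  At M: go right to B.
    Visit B.
    At B: go left to N.
      Visit N.
      At N: no left child.
      At N: go right to Z.
        Visit Z.
        At Z: go left to W.
          W is a leaf — visit W.
        At Z: go right to V.
          V is a leaf — visit V.
    At B: go right to S.
      Visit S.
      At S: go left to Y.
        Visit Y.
        At Y: go left to F.
          F is a leaf — visit F.
        At Y: no right child.
      At S: go right to X.
        Visit X.
        At X: no left child.
        At X: go right to P.
          P is a leaf — visit P.
At E: go right to J.
  Visit J.
  At J: no left child.
  At J: go right to R.
    Visit R.
    At R: go left to Q.
      Q is a leaf — visit Q.
    At R: go right to D.
      D is a leaf — visit D.

E M C H B N Z W V S Y F X P J R Q D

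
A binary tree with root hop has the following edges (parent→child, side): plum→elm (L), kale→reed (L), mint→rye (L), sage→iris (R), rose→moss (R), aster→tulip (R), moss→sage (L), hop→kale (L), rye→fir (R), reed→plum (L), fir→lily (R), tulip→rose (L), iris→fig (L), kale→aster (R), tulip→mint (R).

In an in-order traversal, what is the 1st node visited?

elm

In-order visits the left subtree, then the node, then the right subtree.
At hop: go left to kale.
  At kale: go left to reed.
    At reed: go left to plum.
      At plum: go left to elm.
        elm is a leaf — visit elm.
      Visit plum.
      At plum: no right child.
    Visit reed.
    At reed: no right child.
  Visit kale.
  At kale: go right to aster.
    At aster: no left child.
    Visit aster.
    At aster: go right to tulip.
      At tulip: go left to rose.
        At rose: no left child.
        Visit rose.
        At rose: go right to moss.
          At moss: go left to sage.
            At sage: no left child.
            Visit sage.
            At sage: go right to iris.
              At iris: go left to fig.
                fig is a leaf — visit fig.
              Visit iris.
              At iris: no right child.
          Visit moss.
          At moss: no right child.
      Visit tulip.
      At tulip: go right to mint.
        At mint: go left to rye.
          At rye: no left child.
          Visit rye.
          At rye: go right to fir.
            At fir: no left child.
            Visit fir.
            At fir: go right to lily.
              lily is a leaf — visit lily.
        Visit mint.
        At mint: no right child.
Visit hop.
At hop: no right child.
Full in-order sequence: elm, plum, reed, kale, aster, rose, sage, fig, iris, moss, tulip, rye, fir, lily, mint, hop.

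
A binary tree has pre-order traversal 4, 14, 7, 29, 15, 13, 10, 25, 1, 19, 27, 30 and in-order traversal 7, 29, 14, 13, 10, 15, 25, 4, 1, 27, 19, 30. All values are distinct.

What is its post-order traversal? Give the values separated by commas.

29, 7, 10, 13, 25, 15, 14, 27, 30, 19, 1, 4

The first element of pre-order is the root; it splits in-order into left and right subtrees.
Root 4: left subtree has 7 nodes {7, 29, 14, 13, 10, 15, 25}, right has 4 {1, 27, 19, 30}.
  Root 14: left subtree has 2 nodes {7, 29}, right has 4 {13, 10, 15, 25}.
    Root 7: left subtree has 0 nodes { }, right has 1 {29}.
    Root 15: left subtree has 2 nodes {13, 10}, right has 1 {25}.
      Root 13: left subtree has 0 nodes { }, right has 1 {10}.
  Root 1: left subtree has 0 nodes { }, right has 3 {27, 19, 30}.
    Root 19: left subtree has 1 node {27}, right has 1 {30}.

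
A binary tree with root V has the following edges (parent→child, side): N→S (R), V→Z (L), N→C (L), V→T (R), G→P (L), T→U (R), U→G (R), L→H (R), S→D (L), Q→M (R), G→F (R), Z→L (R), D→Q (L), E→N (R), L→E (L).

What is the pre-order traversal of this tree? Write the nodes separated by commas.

Pre-order visits the node, then its left subtree, then its right subtree.
Visit V.
At V: go left to Z.
  Visit Z.
  At Z: no left child.
  At Z: go right to L.
    Visit L.
    At L: go left to E.
      Visit E.
      At E: no left child.
      At E: go right to N.
        Visit N.
        At N: go left to C.
          C is a leaf — visit C.
        At N: go right to S.
          Visit S.
          At S: go left to D.
            Visit D.
            At D: go left to Q.
              Visit Q.
              At Q: no left child.
              At Q: go right to M.
                M is a leaf — visit M.
            At D: no right child.
          At S: no right child.
    At L: go right to H.
      H is a leaf — visit H.
At V: go right to T.
  Visit T.
  At T: no left child.
  At T: go right to U.
    Visit U.
    At U: no left child.
    At U: go right to G.
      Visit G.
      At G: go left to P.
        P is a leaf — visit P.
      At G: go right to F.
        F is a leaf — visit F.

V, Z, L, E, N, C, S, D, Q, M, H, T, U, G, P, F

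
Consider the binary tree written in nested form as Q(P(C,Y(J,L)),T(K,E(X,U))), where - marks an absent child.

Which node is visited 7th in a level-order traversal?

E

Level-order visits nodes level by level from the root, left to right within each level.
Level 0: Q
Level 1: P, T
Level 2: C, Y, K, E
Level 3: J, L, X, U
Full level-order sequence: Q, P, T, C, Y, K, E, J, L, X, U.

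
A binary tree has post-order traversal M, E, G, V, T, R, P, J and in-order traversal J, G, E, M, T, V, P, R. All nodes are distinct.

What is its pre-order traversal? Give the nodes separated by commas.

J, P, T, G, E, M, V, R

The last element of post-order is the root; it splits in-order into left and right subtrees.
Root J: left subtree has 0 nodes { }, right has 7 {G, E, M, T, V, P, R}.
  Root P: left subtree has 5 nodes {G, E, M, T, V}, right has 1 {R}.
    Root T: left subtree has 3 nodes {G, E, M}, right has 1 {V}.
      Root G: left subtree has 0 nodes { }, right has 2 {E, M}.
        Root E: left subtree has 0 nodes { }, right has 1 {M}.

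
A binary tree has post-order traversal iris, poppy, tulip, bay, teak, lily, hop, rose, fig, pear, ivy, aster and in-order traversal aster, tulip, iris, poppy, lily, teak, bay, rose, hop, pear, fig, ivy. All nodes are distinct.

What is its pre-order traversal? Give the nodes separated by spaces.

aster ivy pear rose lily tulip poppy iris teak bay hop fig

The last element of post-order is the root; it splits in-order into left and right subtrees.
Root aster: left subtree has 0 nodes { }, right has 11 {tulip, iris, poppy, lily, teak, bay, rose, hop, pear, fig, ivy}.
  Root ivy: left subtree has 10 nodes {tulip, iris, poppy, lily, teak, bay, rose, hop, pear, fig}, right has 0 { }.
    Root pear: left subtree has 8 nodes {tulip, iris, poppy, lily, teak, bay, rose, hop}, right has 1 {fig}.
      Root rose: left subtree has 6 nodes {tulip, iris, poppy, lily, teak, bay}, right has 1 {hop}.
        Root lily: left subtree has 3 nodes {tulip, iris, poppy}, right has 2 {teak, bay}.
          Root tulip: left subtree has 0 nodes { }, right has 2 {iris, poppy}.
            Root poppy: left subtree has 1 node {iris}, right has 0 { }.
          Root teak: left subtree has 0 nodes { }, right has 1 {bay}.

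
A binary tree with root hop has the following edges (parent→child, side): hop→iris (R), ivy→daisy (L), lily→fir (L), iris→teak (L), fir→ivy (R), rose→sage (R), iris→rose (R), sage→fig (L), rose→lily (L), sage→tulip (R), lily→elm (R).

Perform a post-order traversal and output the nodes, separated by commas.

teak, daisy, ivy, fir, elm, lily, fig, tulip, sage, rose, iris, hop

Post-order visits the left subtree, then the right subtree, then the node.
At hop: no left child.
At hop: go right to iris.
  At iris: go left to teak.
    teak is a leaf — visit teak.
  At iris: go right to rose.
    At rose: go left to lily.
      At lily: go left to fir.
        At fir: no left child.
        At fir: go right to ivy.
          At ivy: go left to daisy.
            daisy is a leaf — visit daisy.
          At ivy: no right child.
          Visit ivy.
        Visit fir.
      At lily: go right to elm.
        elm is a leaf — visit elm.
      Visit lily.
    At rose: go right to sage.
      At sage: go left to fig.
        fig is a leaf — visit fig.
      At sage: go right to tulip.
        tulip is a leaf — visit tulip.
      Visit sage.
    Visit rose.
  Visit iris.
Visit hop.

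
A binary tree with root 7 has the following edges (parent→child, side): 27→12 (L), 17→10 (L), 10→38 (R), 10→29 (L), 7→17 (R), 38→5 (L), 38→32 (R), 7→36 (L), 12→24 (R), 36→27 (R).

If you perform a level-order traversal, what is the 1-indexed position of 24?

9

Level-order visits nodes level by level from the root, left to right within each level.
Level 0: 7
Level 1: 36, 17
Level 2: 27, 10
Level 3: 12, 29, 38
Level 4: 24, 5, 32
Full level-order sequence: 7, 36, 17, 27, 10, 12, 29, 38, 24, 5, 32.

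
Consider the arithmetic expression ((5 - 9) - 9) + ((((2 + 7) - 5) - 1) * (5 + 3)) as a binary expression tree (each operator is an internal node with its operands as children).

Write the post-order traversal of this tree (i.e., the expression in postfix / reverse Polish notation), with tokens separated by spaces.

5 9 - 9 - 2 7 + 5 - 1 - 5 3 + * +

Post-order on an expression tree gives postfix notation: for each operator, emit left operand, right operand, then the operator.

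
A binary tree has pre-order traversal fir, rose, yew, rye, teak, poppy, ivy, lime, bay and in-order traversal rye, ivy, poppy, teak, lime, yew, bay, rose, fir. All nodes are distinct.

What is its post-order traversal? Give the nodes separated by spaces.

The first element of pre-order is the root; it splits in-order into left and right subtrees.
Root fir: left subtree has 8 nodes {rye, ivy, poppy, teak, lime, yew, bay, rose}, right has 0 { }.
  Root rose: left subtree has 7 nodes {rye, ivy, poppy, teak, lime, yew, bay}, right has 0 { }.
    Root yew: left subtree has 5 nodes {rye, ivy, poppy, teak, lime}, right has 1 {bay}.
      Root rye: left subtree has 0 nodes { }, right has 4 {ivy, poppy, teak, lime}.
        Root teak: left subtree has 2 nodes {ivy, poppy}, right has 1 {lime}.
          Root poppy: left subtree has 1 node {ivy}, right has 0 { }.

ivy poppy lime teak rye bay yew rose fir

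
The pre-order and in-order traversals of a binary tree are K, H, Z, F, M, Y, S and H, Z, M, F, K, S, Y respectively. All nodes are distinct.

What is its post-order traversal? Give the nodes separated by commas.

The first element of pre-order is the root; it splits in-order into left and right subtrees.
Root K: left subtree has 4 nodes {H, Z, M, F}, right has 2 {S, Y}.
  Root H: left subtree has 0 nodes { }, right has 3 {Z, M, F}.
    Root Z: left subtree has 0 nodes { }, right has 2 {M, F}.
      Root F: left subtree has 1 node {M}, right has 0 { }.
  Root Y: left subtree has 1 node {S}, right has 0 { }.

M, F, Z, H, S, Y, K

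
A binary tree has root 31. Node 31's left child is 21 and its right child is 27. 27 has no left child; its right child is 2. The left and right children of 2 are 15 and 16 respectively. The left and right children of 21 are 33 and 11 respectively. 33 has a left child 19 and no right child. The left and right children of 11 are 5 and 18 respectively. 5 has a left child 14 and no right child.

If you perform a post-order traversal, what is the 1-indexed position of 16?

9

Post-order visits the left subtree, then the right subtree, then the node.
At 31: go left to 21.
  At 21: go left to 33.
    At 33: go left to 19.
      19 is a leaf — visit 19.
    At 33: no right child.
    Visit 33.
  At 21: go right to 11.
    At 11: go left to 5.
      At 5: go left to 14.
        14 is a leaf — visit 14.
      At 5: no right child.
      Visit 5.
    At 11: go right to 18.
      18 is a leaf — visit 18.
    Visit 11.
  Visit 21.
At 31: go right to 27.
  At 27: no left child.
  At 27: go right to 2.
    At 2: go left to 15.
      15 is a leaf — visit 15.
    At 2: go right to 16.
      16 is a leaf — visit 16.
    Visit 2.
  Visit 27.
Visit 31.
Full post-order sequence: 19, 33, 14, 5, 18, 11, 21, 15, 16, 2, 27, 31.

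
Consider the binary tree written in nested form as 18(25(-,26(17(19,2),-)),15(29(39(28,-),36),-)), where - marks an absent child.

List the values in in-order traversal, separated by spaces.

In-order visits the left subtree, then the node, then the right subtree.
At 18: go left to 25.
  At 25: no left child.
  Visit 25.
  At 25: go right to 26.
    At 26: go left to 17.
      At 17: go left to 19.
        19 is a leaf — visit 19.
      Visit 17.
      At 17: go right to 2.
        2 is a leaf — visit 2.
    Visit 26.
    At 26: no right child.
Visit 18.
At 18: go right to 15.
  At 15: go left to 29.
    At 29: go left to 39.
      At 39: go left to 28.
        28 is a leaf — visit 28.
      Visit 39.
      At 39: no right child.
    Visit 29.
    At 29: go right to 36.
      36 is a leaf — visit 36.
  Visit 15.
  At 15: no right child.

25 19 17 2 26 18 28 39 29 36 15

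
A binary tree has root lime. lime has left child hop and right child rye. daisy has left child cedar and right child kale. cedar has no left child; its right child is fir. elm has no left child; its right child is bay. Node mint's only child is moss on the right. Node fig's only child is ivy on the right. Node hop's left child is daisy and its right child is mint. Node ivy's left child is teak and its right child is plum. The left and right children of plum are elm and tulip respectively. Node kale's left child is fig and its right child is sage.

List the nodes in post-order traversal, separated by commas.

fir, cedar, teak, bay, elm, tulip, plum, ivy, fig, sage, kale, daisy, moss, mint, hop, rye, lime

Post-order visits the left subtree, then the right subtree, then the node.
At lime: go left to hop.
  At hop: go left to daisy.
    At daisy: go left to cedar.
      At cedar: no left child.
      At cedar: go right to fir.
        fir is a leaf — visit fir.
      Visit cedar.
    At daisy: go right to kale.
      At kale: go left to fig.
        At fig: no left child.
        At fig: go right to ivy.
          At ivy: go left to teak.
            teak is a leaf — visit teak.
          At ivy: go right to plum.
            At plum: go left to elm.
              At elm: no left child.
              At elm: go right to bay.
                bay is a leaf — visit bay.
              Visit elm.
            At plum: go right to tulip.
              tulip is a leaf — visit tulip.
            Visit plum.
          Visit ivy.
        Visit fig.
      At kale: go right to sage.
        sage is a leaf — visit sage.
      Visit kale.
    Visit daisy.
  At hop: go right to mint.
    At mint: no left child.
    At mint: go right to moss.
      moss is a leaf — visit moss.
    Visit mint.
  Visit hop.
At lime: go right to rye.
  rye is a leaf — visit rye.
Visit lime.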